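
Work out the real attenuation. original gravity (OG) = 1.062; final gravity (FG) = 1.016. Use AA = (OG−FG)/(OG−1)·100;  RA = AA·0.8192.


AA = (1.062 − 1.016)/(1.062 − 1)·100 = 74.1935
RA = 74.1935·0.8192

60.7794 %


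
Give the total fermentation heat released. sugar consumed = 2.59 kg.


Q = m_sugar · 590 kJ/kg
Q = 2.59 · 590

1528.1000 kJ


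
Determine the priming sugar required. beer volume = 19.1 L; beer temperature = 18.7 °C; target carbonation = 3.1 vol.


residual = 14.695·(0.01821 + 0.09011·e^(−0.04·T));  sugar = (target − residual)·4.0·V
residual = 14.695·(0.01821 + 0.09011·e^(−0.04·18.7)) = 0.8943
sugar = (3.1 − 0.8943)·4.0·19.1

168.5124 g


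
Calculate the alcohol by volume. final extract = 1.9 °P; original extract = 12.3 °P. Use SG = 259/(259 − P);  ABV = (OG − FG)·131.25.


OG = 259/(259 − 12.3) = 1.0499
FG = 259/(259 − 1.9) = 1.0074
ABV = (1.0499 − 1.0074)·131.25

5.5739 % ABV


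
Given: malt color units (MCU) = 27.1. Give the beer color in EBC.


SRM = 1.4922·MCU^0.6859;  EBC = SRM·1.97
SRM = 1.4922·27.1^0.6859 = 14.3450
EBC = 14.3450·1.97

28.2597 EBC


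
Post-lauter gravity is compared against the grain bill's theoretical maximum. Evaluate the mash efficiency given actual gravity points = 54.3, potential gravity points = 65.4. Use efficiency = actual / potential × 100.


efficiency = 54.3 / 65.4 × 100

83.0275 %


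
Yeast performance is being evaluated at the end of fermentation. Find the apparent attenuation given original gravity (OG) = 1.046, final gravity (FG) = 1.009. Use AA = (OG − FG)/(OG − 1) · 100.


AA = (1.046 − 1.009)/(1.046 − 1) · 100

80.4348 %


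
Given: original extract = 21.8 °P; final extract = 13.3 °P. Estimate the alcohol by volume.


SG = 259/(259 − P);  ABV = (OG − FG)·131.25
OG = 259/(259 − 21.8) = 1.0919
FG = 259/(259 − 13.3) = 1.0541
ABV = (1.0919 − 1.0541)·131.25

4.9579 % ABV


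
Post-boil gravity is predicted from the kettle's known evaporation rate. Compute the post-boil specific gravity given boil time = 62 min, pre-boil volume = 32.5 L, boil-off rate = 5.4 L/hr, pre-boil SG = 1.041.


V_post = V_pre − rate·(t/60);  SG_post = 1 + (SG_pre−1)·V_pre/V_post
V_post = 32.5 − 5.4·(62/60) = 26.9200
SG_post = 1 + (1.041 − 1)·32.5/26.9200

1.0495


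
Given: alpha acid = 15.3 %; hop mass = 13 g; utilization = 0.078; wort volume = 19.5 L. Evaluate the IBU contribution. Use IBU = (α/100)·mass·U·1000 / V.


IBU = (15.3/100)·13·0.078·1000 / 19.5

7.9560 IBU


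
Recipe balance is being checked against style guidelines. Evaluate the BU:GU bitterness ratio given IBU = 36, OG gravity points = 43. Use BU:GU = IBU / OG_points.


BU:GU = 36 / 43

0.8372


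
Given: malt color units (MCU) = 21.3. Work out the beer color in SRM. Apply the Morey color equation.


SRM = 1.4922 · MCU^0.6859
SRM = 1.4922 · 21.3^0.6859

12.1608 SRM


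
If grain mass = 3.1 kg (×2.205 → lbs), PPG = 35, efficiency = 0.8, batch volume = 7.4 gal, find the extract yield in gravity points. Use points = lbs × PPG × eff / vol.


lbs = 3.1 × 2.205 = 6.8355
points = 6.8355 × 35 × 0.8 / 7.4

25.8641 points


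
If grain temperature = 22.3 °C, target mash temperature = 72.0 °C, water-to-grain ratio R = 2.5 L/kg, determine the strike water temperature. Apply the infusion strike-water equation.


T_strike = (0.41/R)·(T_mash − T_grain) + T_mash
T_strike = (0.41/2.5)·(72.0 − 22.3) + 72.0

80.1508 °C


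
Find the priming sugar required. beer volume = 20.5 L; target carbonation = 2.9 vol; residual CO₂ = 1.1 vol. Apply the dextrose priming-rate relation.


sugar = (target − residual)·4.0·V
sugar = (2.9 − 1.1)·4.0·20.5

147.6000 g


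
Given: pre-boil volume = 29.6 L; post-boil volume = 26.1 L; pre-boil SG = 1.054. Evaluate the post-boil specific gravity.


SG_post = 1 + (SG_pre − 1)·V_pre/V_post
pts_pre = (1.054 − 1)·1000 = 54.0000
pts_post = 54.0000·29.6/26.1 = 61.2414
SG_post = 1 + 61.2414/1000

1.0612


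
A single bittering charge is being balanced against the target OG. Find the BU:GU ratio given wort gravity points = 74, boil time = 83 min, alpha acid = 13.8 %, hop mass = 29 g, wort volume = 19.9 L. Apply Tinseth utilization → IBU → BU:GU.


U = 1.65·0.000125^(GP/1000)·(1−e^(−0.04t))/4.15;  IBU = (α/100)·m·U·1000/V;  BU:GU = IBU/GP
U = 1.65·0.000125^(74/1000)·(1−e^(−0.04·83))/4.15 = 0.1971
IBU = (13.8/100)·29·0.1971·1000/19.9 = 39.6314
BU:GU = 39.6314/74

0.5356


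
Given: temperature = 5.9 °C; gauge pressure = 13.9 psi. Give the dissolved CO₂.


vols = (P + 14.695)·(0.01821 + 0.09011·e^(−0.04·T))
vols = (13.9 + 14.695)·(0.01821 + 0.09011·e^(−0.04·5.9))

2.5557 volumes


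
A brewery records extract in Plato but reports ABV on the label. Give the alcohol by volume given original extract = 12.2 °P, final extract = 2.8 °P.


SG = 259/(259 − P);  ABV = (OG − FG)·131.25
OG = 259/(259 − 12.2) = 1.0494
FG = 259/(259 − 2.8) = 1.0109
ABV = (1.0494 − 1.0109)·131.25

5.0536 % ABV


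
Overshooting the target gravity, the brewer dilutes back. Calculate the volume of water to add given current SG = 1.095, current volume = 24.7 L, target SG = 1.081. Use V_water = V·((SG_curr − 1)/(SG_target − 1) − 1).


V_water = 24.7·((1.095 − 1)/(1.081 − 1) − 1)

4.2691 L


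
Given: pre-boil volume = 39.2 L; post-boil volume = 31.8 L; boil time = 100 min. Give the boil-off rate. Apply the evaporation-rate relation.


rate = (V_pre − V_post) / (t_min/60)
rate = (39.2 − 31.8) / (100/60)

4.4400 L/hr


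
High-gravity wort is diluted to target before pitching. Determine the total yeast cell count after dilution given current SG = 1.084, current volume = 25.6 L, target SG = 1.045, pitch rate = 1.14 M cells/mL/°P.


V_w = V·((SG_c−1)/(SG_t−1)−1);  °P = 259 − 259/SG_t;  cells = rate·(V+V_w)·°P
V_w = 25.6·((1.084−1)/(1.045−1)−1) = 22.1867
V_final = 25.6 + 22.1867 = 47.7867
°P = 259 − 259/1.045 = 11.1531
cells = 1.14·47.7867·11.1531

607.5857 billion cells


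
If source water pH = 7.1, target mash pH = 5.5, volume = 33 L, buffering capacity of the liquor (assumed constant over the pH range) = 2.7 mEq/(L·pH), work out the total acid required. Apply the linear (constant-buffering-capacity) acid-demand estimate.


acid = buffering capacity · (pH_source − pH_target) · V
acid = 2.7 · (7.1 − 5.5) · 33

142.5600 mEq


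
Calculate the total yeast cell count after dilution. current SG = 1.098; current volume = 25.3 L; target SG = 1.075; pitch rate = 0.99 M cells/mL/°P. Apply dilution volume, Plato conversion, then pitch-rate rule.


V_w = V·((SG_c−1)/(SG_t−1)−1);  °P = 259 − 259/SG_t;  cells = rate·(V+V_w)·°P
V_w = 25.3·((1.098−1)/(1.075−1)−1) = 7.7587
V_final = 25.3 + 7.7587 = 33.0587
°P = 259 − 259/1.075 = 18.0698
cells = 0.99·33.0587·18.0698

591.3888 billion cells


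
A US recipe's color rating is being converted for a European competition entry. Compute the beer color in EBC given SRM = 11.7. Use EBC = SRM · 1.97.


EBC = 11.7 · 1.97

23.0490 EBC


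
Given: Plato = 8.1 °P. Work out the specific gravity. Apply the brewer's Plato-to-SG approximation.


SG = 259/(259 − P)
SG = 259/(259 − 8.1)

1.0323


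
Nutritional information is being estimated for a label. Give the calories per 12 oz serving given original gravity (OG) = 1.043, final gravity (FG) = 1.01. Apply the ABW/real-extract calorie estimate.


ABW = (OG−FG)·131.25·0.79/FG;  °P = 259 − 259/SG (for OG→OE and FG→AE);  RE = 0.1808·OE + 0.8192·AE;  Cal = (6.9·ABW + 4·(RE−0.1))·FG·3.55
ABW = (1.043 − 1.01)·131.25·0.79/1.01 = 3.3878
OE = 259 − 259/1.043 = 10.6779 °P
AE = 259 − 259/1.01 = 2.5644 °P
RE = 0.1808·10.6779 + 0.8192·2.5644 = 4.0313 °P
Cal = (6.9·3.3878 + 4·(4.0313−0.1))·1.01·3.55

140.1966 kcal


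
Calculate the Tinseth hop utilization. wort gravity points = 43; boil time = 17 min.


U = 1.65·0.000125^(GP/1000) · (1 − e^(−0.04·t))/4.15
bigness = 1.65·0.000125^(43/1000) = 1.1211
boil_factor = (1 − e^(−0.04·17))/4.15 = 0.1189
U = 1.1211 · 0.1189

0.1333


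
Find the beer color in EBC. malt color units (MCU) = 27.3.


SRM = 1.4922·MCU^0.6859;  EBC = SRM·1.97
SRM = 1.4922·27.3^0.6859 = 14.4175
EBC = 14.4175·1.97

28.4025 EBC


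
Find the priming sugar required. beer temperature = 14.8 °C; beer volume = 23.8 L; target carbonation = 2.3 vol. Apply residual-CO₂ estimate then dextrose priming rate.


residual = 14.695·(0.01821 + 0.09011·e^(−0.04·T));  sugar = (target − residual)·4.0·V
residual = 14.695·(0.01821 + 0.09011·e^(−0.04·14.8)) = 1.0002
sugar = (2.3 − 1.0002)·4.0·23.8

123.7456 g


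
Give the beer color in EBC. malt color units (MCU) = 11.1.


SRM = 1.4922·MCU^0.6859;  EBC = SRM·1.97
SRM = 1.4922·11.1^0.6859 = 7.7770
EBC = 7.7770·1.97

15.3208 EBC


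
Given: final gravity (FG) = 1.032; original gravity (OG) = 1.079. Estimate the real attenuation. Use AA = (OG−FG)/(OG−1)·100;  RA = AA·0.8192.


AA = (1.079 − 1.032)/(1.079 − 1)·100 = 59.4937
RA = 59.4937·0.8192

48.7372 %


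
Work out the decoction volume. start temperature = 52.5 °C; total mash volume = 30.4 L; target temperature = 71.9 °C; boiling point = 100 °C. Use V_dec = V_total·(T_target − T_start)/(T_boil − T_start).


V_dec = 30.4·(71.9 − 52.5)/(100 − 52.5)

12.4160 L


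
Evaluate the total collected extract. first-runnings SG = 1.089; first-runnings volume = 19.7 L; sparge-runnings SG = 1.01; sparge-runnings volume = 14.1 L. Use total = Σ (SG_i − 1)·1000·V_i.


first = (1.089 − 1)·1000·19.7 = 1753.3000
sparge = (1.01 − 1)·1000·14.1 = 141.0000
total = 1753.3000 + 141.0000

1894.3000 gravity·L


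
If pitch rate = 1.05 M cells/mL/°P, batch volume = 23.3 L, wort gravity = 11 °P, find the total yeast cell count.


cells (billions) = rate · V_L · °P
cells = 1.05 · 23.3 · 11

269.1150 billion cells


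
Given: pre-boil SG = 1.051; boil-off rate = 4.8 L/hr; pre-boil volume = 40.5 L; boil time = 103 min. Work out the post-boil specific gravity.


V_post = V_pre − rate·(t/60);  SG_post = 1 + (SG_pre−1)·V_pre/V_post
V_post = 40.5 − 4.8·(103/60) = 32.2600
SG_post = 1 + (1.051 − 1)·40.5/32.2600

1.0640


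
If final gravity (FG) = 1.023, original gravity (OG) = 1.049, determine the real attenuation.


AA = (OG−FG)/(OG−1)·100;  RA = AA·0.8192
AA = (1.049 − 1.023)/(1.049 − 1)·100 = 53.0612
RA = 53.0612·0.8192

43.4678 %


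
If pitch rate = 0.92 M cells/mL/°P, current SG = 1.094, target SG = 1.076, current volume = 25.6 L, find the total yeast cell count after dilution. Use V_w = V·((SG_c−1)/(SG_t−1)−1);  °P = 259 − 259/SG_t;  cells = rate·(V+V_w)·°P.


V_w = 25.6·((1.094−1)/(1.076−1)−1) = 6.0632
V_final = 25.6 + 6.0632 = 31.6632
°P = 259 − 259/1.076 = 18.2937
cells = 0.92·31.6632·18.2937

532.8968 billion cells


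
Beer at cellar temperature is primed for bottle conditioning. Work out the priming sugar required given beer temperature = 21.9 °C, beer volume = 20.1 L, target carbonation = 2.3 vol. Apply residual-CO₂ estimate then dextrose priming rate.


residual = 14.695·(0.01821 + 0.09011·e^(−0.04·T));  sugar = (target − residual)·4.0·V
residual = 14.695·(0.01821 + 0.09011·e^(−0.04·21.9)) = 0.8190
sugar = (2.3 − 0.8190)·4.0·20.1

119.0693 g


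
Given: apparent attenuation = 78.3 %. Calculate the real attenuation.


RA = AA · 0.8192
RA = 78.3 · 0.8192

64.1434 %


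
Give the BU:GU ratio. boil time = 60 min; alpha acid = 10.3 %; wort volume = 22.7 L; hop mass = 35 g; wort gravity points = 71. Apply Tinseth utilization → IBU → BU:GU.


U = 1.65·0.000125^(GP/1000)·(1−e^(−0.04t))/4.15;  IBU = (α/100)·m·U·1000/V;  BU:GU = IBU/GP
U = 1.65·0.000125^(71/1000)·(1−e^(−0.04·60))/4.15 = 0.1910
IBU = (10.3/100)·35·0.1910·1000/22.7 = 30.3315
BU:GU = 30.3315/71

0.4272


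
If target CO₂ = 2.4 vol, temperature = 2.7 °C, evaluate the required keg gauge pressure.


psi = vols/(0.01821 + 0.09011·e^(−0.04·T)) − 14.695
psi = 2.4/(0.01821 + 0.09011·e^(−0.04·2.7)) − 14.695

9.5241 psi


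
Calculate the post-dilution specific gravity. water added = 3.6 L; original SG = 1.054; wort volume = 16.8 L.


SG_new = 1 + (SG_old − 1)·V_old/(V_old + V_water)
pts = (1.054 − 1)·1000·16.8/(16.8 + 3.6) = 44.4706
SG_new = 1 + 44.4706/1000

1.0445


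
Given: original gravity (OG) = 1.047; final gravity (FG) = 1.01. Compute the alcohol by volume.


ABV = (OG − FG) · 131.25
ABV = (1.047 − 1.01) · 131.25

4.8562 % ABV


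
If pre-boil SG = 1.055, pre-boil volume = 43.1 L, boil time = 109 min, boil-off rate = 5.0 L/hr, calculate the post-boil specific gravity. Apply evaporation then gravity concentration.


V_post = V_pre − rate·(t/60);  SG_post = 1 + (SG_pre−1)·V_pre/V_post
V_post = 43.1 − 5.0·(109/60) = 34.0167
SG_post = 1 + (1.055 − 1)·43.1/34.0167

1.0697


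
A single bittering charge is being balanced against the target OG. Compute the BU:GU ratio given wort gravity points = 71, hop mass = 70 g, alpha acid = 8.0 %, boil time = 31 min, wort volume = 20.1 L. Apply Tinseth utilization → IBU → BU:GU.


U = 1.65·0.000125^(GP/1000)·(1−e^(−0.04t))/4.15;  IBU = (α/100)·m·U·1000/V;  BU:GU = IBU/GP
U = 1.65·0.000125^(71/1000)·(1−e^(−0.04·31))/4.15 = 0.1493
IBU = (8.0/100)·70·0.1493·1000/20.1 = 41.5856
BU:GU = 41.5856/71

0.5857


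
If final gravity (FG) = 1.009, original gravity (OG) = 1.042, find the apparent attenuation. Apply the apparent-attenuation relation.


AA = (OG − FG)/(OG − 1) · 100
AA = (1.042 − 1.009)/(1.042 − 1) · 100

78.5714 %


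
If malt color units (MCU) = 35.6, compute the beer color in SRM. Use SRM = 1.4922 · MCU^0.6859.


SRM = 1.4922 · 35.6^0.6859

17.2968 SRM


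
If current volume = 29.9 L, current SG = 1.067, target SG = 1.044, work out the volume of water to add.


V_water = V·((SG_curr − 1)/(SG_target − 1) − 1)
V_water = 29.9·((1.067 − 1)/(1.044 − 1) − 1)

15.6295 L


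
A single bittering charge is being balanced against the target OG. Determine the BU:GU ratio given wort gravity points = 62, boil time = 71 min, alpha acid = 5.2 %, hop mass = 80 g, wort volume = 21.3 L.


U = 1.65·0.000125^(GP/1000)·(1−e^(−0.04t))/4.15;  IBU = (α/100)·m·U·1000/V;  BU:GU = IBU/GP
U = 1.65·0.000125^(62/1000)·(1−e^(−0.04·71))/4.15 = 0.2144
IBU = (5.2/100)·80·0.2144·1000/21.3 = 41.8806
BU:GU = 41.8806/62

0.6755


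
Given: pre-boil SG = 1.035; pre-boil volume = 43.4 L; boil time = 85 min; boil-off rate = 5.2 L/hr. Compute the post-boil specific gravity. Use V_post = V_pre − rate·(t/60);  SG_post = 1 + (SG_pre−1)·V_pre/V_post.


V_post = 43.4 − 5.2·(85/60) = 36.0333
SG_post = 1 + (1.035 − 1)·43.4/36.0333

1.0422


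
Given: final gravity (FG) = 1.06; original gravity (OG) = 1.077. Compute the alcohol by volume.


ABV = (OG − FG) · 131.25
ABV = (1.077 − 1.06) · 131.25

2.2312 % ABV


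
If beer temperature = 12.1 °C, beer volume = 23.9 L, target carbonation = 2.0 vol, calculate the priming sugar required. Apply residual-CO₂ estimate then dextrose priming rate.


residual = 14.695·(0.01821 + 0.09011·e^(−0.04·T));  sugar = (target − residual)·4.0·V
residual = 14.695·(0.01821 + 0.09011·e^(−0.04·12.1)) = 1.0837
sugar = (2.0 − 1.0837)·4.0·23.9

87.5985 g


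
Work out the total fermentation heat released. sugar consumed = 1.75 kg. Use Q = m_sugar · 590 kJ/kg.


Q = 1.75 · 590

1032.5000 kJ


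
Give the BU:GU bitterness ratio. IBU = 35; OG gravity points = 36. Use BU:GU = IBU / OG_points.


BU:GU = 35 / 36

0.9722


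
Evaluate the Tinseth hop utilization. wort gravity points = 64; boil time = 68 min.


U = 1.65·0.000125^(GP/1000) · (1 − e^(−0.04·t))/4.15
bigness = 1.65·0.000125^(64/1000) = 0.9283
boil_factor = (1 − e^(−0.04·68))/4.15 = 0.2251
U = 0.9283 · 0.2251

0.2090


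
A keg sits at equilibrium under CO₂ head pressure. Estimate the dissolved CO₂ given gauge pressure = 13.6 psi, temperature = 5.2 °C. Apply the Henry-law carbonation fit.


vols = (P + 14.695)·(0.01821 + 0.09011·e^(−0.04·T))
vols = (13.6 + 14.695)·(0.01821 + 0.09011·e^(−0.04·5.2))

2.5861 volumes


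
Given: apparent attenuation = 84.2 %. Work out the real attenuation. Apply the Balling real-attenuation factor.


RA = AA · 0.8192
RA = 84.2 · 0.8192

68.9766 %


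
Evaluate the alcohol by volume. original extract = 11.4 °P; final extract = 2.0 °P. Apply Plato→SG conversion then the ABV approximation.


SG = 259/(259 − P);  ABV = (OG − FG)·131.25
OG = 259/(259 − 11.4) = 1.0460
FG = 259/(259 − 2.0) = 1.0078
ABV = (1.0460 − 1.0078)·131.25

5.0216 % ABV


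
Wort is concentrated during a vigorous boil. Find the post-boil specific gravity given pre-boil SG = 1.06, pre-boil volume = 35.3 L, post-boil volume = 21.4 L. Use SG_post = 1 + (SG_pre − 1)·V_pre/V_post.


pts_pre = (1.06 − 1)·1000 = 60.0000
pts_post = 60.0000·35.3/21.4 = 98.9720
SG_post = 1 + 98.9720/1000

1.0990


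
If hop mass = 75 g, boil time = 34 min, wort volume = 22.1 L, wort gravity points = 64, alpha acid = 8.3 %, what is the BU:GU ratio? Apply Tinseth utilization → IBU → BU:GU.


U = 1.65·0.000125^(GP/1000)·(1−e^(−0.04t))/4.15;  IBU = (α/100)·m·U·1000/V;  BU:GU = IBU/GP
U = 1.65·0.000125^(64/1000)·(1−e^(−0.04·34))/4.15 = 0.1663
IBU = (8.3/100)·75·0.1663·1000/22.1 = 46.8352
BU:GU = 46.8352/64

0.7318


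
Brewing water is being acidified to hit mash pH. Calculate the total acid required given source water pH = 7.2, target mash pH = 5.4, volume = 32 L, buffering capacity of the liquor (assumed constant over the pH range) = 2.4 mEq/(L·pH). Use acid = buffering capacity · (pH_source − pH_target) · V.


acid = 2.4 · (7.2 − 5.4) · 32

138.2400 mEq


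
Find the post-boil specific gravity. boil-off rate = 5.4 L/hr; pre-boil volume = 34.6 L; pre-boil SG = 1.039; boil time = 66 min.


V_post = V_pre − rate·(t/60);  SG_post = 1 + (SG_pre−1)·V_pre/V_post
V_post = 34.6 − 5.4·(66/60) = 28.6600
SG_post = 1 + (1.039 − 1)·34.6/28.6600

1.0471


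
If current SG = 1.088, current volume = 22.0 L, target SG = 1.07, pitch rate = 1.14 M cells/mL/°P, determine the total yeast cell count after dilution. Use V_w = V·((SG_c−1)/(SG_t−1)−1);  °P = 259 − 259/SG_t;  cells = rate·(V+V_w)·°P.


V_w = 22.0·((1.088−1)/(1.07−1)−1) = 5.6571
V_final = 22.0 + 5.6571 = 27.6571
°P = 259 − 259/1.07 = 16.9439
cells = 1.14·27.6571·16.9439

534.2274 billion cells


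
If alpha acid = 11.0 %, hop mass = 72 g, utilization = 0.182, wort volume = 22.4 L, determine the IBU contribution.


IBU = (α/100)·mass·U·1000 / V
IBU = (11.0/100)·72·0.182·1000 / 22.4

64.3500 IBU


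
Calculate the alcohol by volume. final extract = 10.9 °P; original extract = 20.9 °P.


SG = 259/(259 − P);  ABV = (OG − FG)·131.25
OG = 259/(259 − 20.9) = 1.0878
FG = 259/(259 − 10.9) = 1.0439
ABV = (1.0878 − 1.0439)·131.25

5.7546 % ABV


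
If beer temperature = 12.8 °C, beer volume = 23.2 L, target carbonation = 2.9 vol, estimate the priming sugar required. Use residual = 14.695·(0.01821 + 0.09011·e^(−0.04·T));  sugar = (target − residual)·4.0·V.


residual = 14.695·(0.01821 + 0.09011·e^(−0.04·12.8)) = 1.0612
sugar = (2.9 − 1.0612)·4.0·23.2

170.6440 g


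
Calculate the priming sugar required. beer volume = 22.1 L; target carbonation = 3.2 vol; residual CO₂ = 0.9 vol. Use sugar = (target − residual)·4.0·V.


sugar = (3.2 − 0.9)·4.0·22.1

203.3200 g


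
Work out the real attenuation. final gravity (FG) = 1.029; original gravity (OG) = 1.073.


AA = (OG−FG)/(OG−1)·100;  RA = AA·0.8192
AA = (1.073 − 1.029)/(1.073 − 1)·100 = 60.2740
RA = 60.2740·0.8192

49.3764 %


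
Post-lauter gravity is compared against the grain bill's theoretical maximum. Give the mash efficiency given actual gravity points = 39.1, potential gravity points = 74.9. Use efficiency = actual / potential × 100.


efficiency = 39.1 / 74.9 × 100

52.2029 %


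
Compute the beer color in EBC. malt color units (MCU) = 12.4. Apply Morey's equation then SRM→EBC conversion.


SRM = 1.4922·MCU^0.6859;  EBC = SRM·1.97
SRM = 1.4922·12.4^0.6859 = 8.3908
EBC = 8.3908·1.97

16.5299 EBC


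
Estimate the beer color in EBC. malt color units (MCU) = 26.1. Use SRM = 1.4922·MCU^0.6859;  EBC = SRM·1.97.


SRM = 1.4922·26.1^0.6859 = 13.9798
EBC = 13.9798·1.97

27.5402 EBC


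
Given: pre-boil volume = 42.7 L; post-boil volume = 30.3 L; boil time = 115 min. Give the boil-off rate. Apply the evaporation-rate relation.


rate = (V_pre − V_post) / (t_min/60)
rate = (42.7 − 30.3) / (115/60)

6.4696 L/hr


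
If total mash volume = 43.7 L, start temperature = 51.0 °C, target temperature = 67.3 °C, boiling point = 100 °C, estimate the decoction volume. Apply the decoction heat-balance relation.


V_dec = V_total·(T_target − T_start)/(T_boil − T_start)
V_dec = 43.7·(67.3 − 51.0)/(100 − 51.0)

14.5369 L


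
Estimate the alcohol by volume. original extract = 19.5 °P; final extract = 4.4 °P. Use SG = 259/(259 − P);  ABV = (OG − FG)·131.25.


OG = 259/(259 − 19.5) = 1.0814
FG = 259/(259 − 4.4) = 1.0173
ABV = (1.0814 − 1.0173)·131.25

8.4181 % ABV


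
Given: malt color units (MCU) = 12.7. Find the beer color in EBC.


SRM = 1.4922·MCU^0.6859;  EBC = SRM·1.97
SRM = 1.4922·12.7^0.6859 = 8.5295
EBC = 8.5295·1.97

16.8032 EBC


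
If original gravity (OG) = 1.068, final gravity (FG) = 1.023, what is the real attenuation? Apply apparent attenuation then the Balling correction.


AA = (OG−FG)/(OG−1)·100;  RA = AA·0.8192
AA = (1.068 − 1.023)/(1.068 − 1)·100 = 66.1765
RA = 66.1765·0.8192

54.2118 %


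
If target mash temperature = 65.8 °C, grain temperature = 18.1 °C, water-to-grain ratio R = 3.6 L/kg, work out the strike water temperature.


T_strike = (0.41/R)·(T_mash − T_grain) + T_mash
T_strike = (0.41/3.6)·(65.8 − 18.1) + 65.8

71.2325 °C


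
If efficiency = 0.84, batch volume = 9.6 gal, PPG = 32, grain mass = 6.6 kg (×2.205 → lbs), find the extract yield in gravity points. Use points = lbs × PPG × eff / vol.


lbs = 6.6 × 2.205 = 14.5530
points = 14.5530 × 32 × 0.84 / 9.6

40.7484 points


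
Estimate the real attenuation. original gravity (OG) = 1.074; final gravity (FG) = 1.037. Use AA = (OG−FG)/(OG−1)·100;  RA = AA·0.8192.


AA = (1.074 − 1.037)/(1.074 − 1)·100 = 50.0000
RA = 50.0000·0.8192

40.9600 %


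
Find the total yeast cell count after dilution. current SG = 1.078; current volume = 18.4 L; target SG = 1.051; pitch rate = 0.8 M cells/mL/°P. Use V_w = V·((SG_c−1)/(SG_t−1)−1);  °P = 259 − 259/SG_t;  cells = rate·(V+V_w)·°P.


V_w = 18.4·((1.078−1)/(1.051−1)−1) = 9.7412
V_final = 18.4 + 9.7412 = 28.1412
°P = 259 − 259/1.051 = 12.5680
cells = 0.8·28.1412·12.5680

282.9433 billion cells


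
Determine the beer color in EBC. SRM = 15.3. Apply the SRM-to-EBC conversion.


EBC = SRM · 1.97
EBC = 15.3 · 1.97

30.1410 EBC


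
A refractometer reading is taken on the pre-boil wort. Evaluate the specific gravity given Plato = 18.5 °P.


SG = 259/(259 − P)
SG = 259/(259 − 18.5)

1.0769


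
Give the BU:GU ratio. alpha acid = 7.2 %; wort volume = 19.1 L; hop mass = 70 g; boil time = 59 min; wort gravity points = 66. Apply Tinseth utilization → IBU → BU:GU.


U = 1.65·0.000125^(GP/1000)·(1−e^(−0.04t))/4.15;  IBU = (α/100)·m·U·1000/V;  BU:GU = IBU/GP
U = 1.65·0.000125^(66/1000)·(1−e^(−0.04·59))/4.15 = 0.1990
IBU = (7.2/100)·70·0.1990·1000/19.1 = 52.4996
BU:GU = 52.4996/66

0.7954


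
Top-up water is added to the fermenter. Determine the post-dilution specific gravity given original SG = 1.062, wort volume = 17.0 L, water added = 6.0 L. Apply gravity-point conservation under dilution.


SG_new = 1 + (SG_old − 1)·V_old/(V_old + V_water)
pts = (1.062 − 1)·1000·17.0/(17.0 + 6.0) = 45.8261
SG_new = 1 + 45.8261/1000

1.0458


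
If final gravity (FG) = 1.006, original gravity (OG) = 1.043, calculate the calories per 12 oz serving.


ABW = (OG−FG)·131.25·0.79/FG;  °P = 259 − 259/SG (for OG→OE and FG→AE);  RE = 0.1808·OE + 0.8192·AE;  Cal = (6.9·ABW + 4·(RE−0.1))·FG·3.55
ABW = (1.043 − 1.006)·131.25·0.79/1.006 = 3.8136
OE = 259 − 259/1.043 = 10.6779 °P
AE = 259 − 259/1.006 = 1.5447 °P
RE = 0.1808·10.6779 + 0.8192·1.5447 = 3.1960 °P
Cal = (6.9·3.8136 + 4·(3.1960−0.1))·1.006·3.55

138.2005 kcal


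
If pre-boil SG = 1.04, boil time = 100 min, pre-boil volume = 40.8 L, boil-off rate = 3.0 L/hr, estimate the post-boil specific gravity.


V_post = V_pre − rate·(t/60);  SG_post = 1 + (SG_pre−1)·V_pre/V_post
V_post = 40.8 − 3.0·(100/60) = 35.8000
SG_post = 1 + (1.04 − 1)·40.8/35.8000

1.0456


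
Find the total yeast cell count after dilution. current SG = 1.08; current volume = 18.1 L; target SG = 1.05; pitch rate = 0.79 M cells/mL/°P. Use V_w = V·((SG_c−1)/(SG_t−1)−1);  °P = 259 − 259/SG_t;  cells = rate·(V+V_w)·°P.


V_w = 18.1·((1.08−1)/(1.05−1)−1) = 10.8600
V_final = 18.1 + 10.8600 = 28.9600
°P = 259 − 259/1.05 = 12.3333
cells = 0.79·28.9600·12.3333

282.1669 billion cells


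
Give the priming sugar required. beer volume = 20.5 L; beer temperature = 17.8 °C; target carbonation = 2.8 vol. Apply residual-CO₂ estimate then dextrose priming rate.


residual = 14.695·(0.01821 + 0.09011·e^(−0.04·T));  sugar = (target − residual)·4.0·V
residual = 14.695·(0.01821 + 0.09011·e^(−0.04·17.8)) = 0.9173
sugar = (2.8 − 0.9173)·4.0·20.5

154.3803 g


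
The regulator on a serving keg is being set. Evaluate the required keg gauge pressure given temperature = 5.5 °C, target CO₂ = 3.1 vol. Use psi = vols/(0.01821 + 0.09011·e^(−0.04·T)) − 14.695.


psi = 3.1/(0.01821 + 0.09011·e^(−0.04·5.5)) − 14.695

19.5497 psi


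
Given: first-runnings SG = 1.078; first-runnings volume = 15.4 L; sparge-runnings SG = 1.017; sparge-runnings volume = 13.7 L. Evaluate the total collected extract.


total = Σ (SG_i − 1)·1000·V_i
first = (1.078 − 1)·1000·15.4 = 1201.2000
sparge = (1.017 − 1)·1000·13.7 = 232.9000
total = 1201.2000 + 232.9000

1434.1000 gravity·L


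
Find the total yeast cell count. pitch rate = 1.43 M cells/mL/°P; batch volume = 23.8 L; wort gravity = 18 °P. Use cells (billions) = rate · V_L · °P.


cells = 1.43 · 23.8 · 18

612.6120 billion cells


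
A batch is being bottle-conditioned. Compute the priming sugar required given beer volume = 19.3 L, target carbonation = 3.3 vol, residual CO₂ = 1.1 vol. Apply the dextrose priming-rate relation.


sugar = (target − residual)·4.0·V
sugar = (3.3 − 1.1)·4.0·19.3

169.8400 g


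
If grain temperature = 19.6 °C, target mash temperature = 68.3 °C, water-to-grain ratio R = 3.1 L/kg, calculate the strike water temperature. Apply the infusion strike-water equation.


T_strike = (0.41/R)·(T_mash − T_grain) + T_mash
T_strike = (0.41/3.1)·(68.3 − 19.6) + 68.3

74.7410 °C


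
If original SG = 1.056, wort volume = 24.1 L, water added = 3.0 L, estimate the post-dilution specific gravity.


SG_new = 1 + (SG_old − 1)·V_old/(V_old + V_water)
pts = (1.056 − 1)·1000·24.1/(24.1 + 3.0) = 49.8007
SG_new = 1 + 49.8007/1000

1.0498


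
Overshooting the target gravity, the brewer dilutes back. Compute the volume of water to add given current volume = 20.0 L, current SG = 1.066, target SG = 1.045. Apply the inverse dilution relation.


V_water = V·((SG_curr − 1)/(SG_target − 1) − 1)
V_water = 20.0·((1.066 − 1)/(1.045 − 1) − 1)

9.3333 L


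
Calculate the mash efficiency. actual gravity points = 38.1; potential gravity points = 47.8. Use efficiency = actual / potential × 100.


efficiency = 38.1 / 47.8 × 100

79.7071 %


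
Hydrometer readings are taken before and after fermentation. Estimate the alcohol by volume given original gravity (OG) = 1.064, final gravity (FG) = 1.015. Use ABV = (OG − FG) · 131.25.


ABV = (1.064 − 1.015) · 131.25

6.4313 % ABV


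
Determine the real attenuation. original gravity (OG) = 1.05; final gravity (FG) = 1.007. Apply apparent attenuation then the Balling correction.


AA = (OG−FG)/(OG−1)·100;  RA = AA·0.8192
AA = (1.05 − 1.007)/(1.05 − 1)·100 = 86.0000
RA = 86.0000·0.8192

70.4512 %


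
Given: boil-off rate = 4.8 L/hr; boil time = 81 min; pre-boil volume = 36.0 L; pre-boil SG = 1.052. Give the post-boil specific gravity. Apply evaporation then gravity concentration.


V_post = V_pre − rate·(t/60);  SG_post = 1 + (SG_pre−1)·V_pre/V_post
V_post = 36.0 − 4.8·(81/60) = 29.5200
SG_post = 1 + (1.052 − 1)·36.0/29.5200

1.0634


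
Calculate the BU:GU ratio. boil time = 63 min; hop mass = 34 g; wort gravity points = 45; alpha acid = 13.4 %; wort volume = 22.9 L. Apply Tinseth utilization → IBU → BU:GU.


U = 1.65·0.000125^(GP/1000)·(1−e^(−0.04t))/4.15;  IBU = (α/100)·m·U·1000/V;  BU:GU = IBU/GP
U = 1.65·0.000125^(45/1000)·(1−e^(−0.04·63))/4.15 = 0.2440
IBU = (13.4/100)·34·0.2440·1000/22.9 = 48.5418
BU:GU = 48.5418/45

1.0787


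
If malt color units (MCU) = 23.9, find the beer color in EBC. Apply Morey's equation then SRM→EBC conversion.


SRM = 1.4922·MCU^0.6859;  EBC = SRM·1.97
SRM = 1.4922·23.9^0.6859 = 13.1604
EBC = 13.1604·1.97

25.9261 EBC


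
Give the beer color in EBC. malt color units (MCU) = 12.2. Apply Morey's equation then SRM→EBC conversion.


SRM = 1.4922·MCU^0.6859;  EBC = SRM·1.97
SRM = 1.4922·12.2^0.6859 = 8.2978
EBC = 8.2978·1.97

16.3466 EBC


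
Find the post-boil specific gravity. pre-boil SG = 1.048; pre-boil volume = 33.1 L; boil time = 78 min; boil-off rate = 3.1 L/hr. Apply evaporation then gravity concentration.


V_post = V_pre − rate·(t/60);  SG_post = 1 + (SG_pre−1)·V_pre/V_post
V_post = 33.1 − 3.1·(78/60) = 29.0700
SG_post = 1 + (1.048 − 1)·33.1/29.0700

1.0547


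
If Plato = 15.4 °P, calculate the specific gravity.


SG = 259/(259 − P)
SG = 259/(259 − 15.4)

1.0632


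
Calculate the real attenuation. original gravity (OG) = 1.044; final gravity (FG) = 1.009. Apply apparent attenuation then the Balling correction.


AA = (OG−FG)/(OG−1)·100;  RA = AA·0.8192
AA = (1.044 − 1.009)/(1.044 − 1)·100 = 79.5455
RA = 79.5455·0.8192

65.1636 %


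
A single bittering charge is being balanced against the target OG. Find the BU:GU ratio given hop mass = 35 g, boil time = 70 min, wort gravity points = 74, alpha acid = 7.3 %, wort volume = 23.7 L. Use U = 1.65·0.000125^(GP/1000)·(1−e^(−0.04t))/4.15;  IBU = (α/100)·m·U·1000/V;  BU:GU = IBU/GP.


U = 1.65·0.000125^(74/1000)·(1−e^(−0.04·70))/4.15 = 0.1920
IBU = (7.3/100)·35·0.1920·1000/23.7 = 20.7016
BU:GU = 20.7016/74

0.2798


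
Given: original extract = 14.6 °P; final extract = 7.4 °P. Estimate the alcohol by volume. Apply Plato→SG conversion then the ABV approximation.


SG = 259/(259 − P);  ABV = (OG − FG)·131.25
OG = 259/(259 − 14.6) = 1.0597
FG = 259/(259 − 7.4) = 1.0294
ABV = (1.0597 − 1.0294)·131.25

3.9803 % ABV


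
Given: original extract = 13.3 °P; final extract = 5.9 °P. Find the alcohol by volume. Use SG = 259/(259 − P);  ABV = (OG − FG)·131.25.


OG = 259/(259 − 13.3) = 1.0541
FG = 259/(259 − 5.9) = 1.0233
ABV = (1.0541 − 1.0233)·131.25

4.0451 % ABV


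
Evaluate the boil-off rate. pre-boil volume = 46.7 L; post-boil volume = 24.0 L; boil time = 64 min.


rate = (V_pre − V_post) / (t_min/60)
rate = (46.7 − 24.0) / (64/60)

21.2813 L/hr


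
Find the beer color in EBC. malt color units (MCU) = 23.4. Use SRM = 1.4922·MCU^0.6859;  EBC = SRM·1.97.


SRM = 1.4922·23.4^0.6859 = 12.9710
EBC = 12.9710·1.97

25.5528 EBC


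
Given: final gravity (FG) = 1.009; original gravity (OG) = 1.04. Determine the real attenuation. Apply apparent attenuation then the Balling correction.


AA = (OG−FG)/(OG−1)·100;  RA = AA·0.8192
AA = (1.04 − 1.009)/(1.04 − 1)·100 = 77.5000
RA = 77.5000·0.8192

63.4880 %


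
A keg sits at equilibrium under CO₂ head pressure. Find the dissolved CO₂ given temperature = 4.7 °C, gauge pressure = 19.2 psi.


vols = (P + 14.695)·(0.01821 + 0.09011·e^(−0.04·T))
vols = (19.2 + 14.695)·(0.01821 + 0.09011·e^(−0.04·4.7))

3.1480 volumes


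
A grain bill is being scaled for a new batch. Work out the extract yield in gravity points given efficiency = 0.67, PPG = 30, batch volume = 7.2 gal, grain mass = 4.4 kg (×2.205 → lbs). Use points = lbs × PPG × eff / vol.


lbs = 4.4 × 2.205 = 9.7020
points = 9.7020 × 30 × 0.67 / 7.2

27.0848 points


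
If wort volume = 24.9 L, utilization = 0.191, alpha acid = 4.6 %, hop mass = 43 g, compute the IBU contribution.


IBU = (α/100)·mass·U·1000 / V
IBU = (4.6/100)·43·0.191·1000 / 24.9

15.1726 IBU


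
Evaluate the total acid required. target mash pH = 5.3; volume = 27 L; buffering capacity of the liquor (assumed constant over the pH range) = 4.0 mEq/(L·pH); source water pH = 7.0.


acid = buffering capacity · (pH_source − pH_target) · V
acid = 4.0 · (7.0 − 5.3) · 27

183.6000 mEq


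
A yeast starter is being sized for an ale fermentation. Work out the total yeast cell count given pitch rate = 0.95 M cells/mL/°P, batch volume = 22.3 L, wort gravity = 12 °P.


cells (billions) = rate · V_L · °P
cells = 0.95 · 22.3 · 12

254.2200 billion cells


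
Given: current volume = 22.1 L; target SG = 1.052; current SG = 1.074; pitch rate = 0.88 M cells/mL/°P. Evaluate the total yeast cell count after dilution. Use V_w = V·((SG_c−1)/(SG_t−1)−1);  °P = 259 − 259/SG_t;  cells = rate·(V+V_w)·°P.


V_w = 22.1·((1.074−1)/(1.052−1)−1) = 9.3500
V_final = 22.1 + 9.3500 = 31.4500
°P = 259 − 259/1.052 = 12.8023
cells = 0.88·31.4500·12.8023

354.3159 billion cells


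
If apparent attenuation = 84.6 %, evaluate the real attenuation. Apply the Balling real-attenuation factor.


RA = AA · 0.8192
RA = 84.6 · 0.8192

69.3043 %


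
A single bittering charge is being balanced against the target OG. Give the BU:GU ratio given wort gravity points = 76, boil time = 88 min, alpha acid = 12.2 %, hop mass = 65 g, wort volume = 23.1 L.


U = 1.65·0.000125^(GP/1000)·(1−e^(−0.04t))/4.15;  IBU = (α/100)·m·U·1000/V;  BU:GU = IBU/GP
U = 1.65·0.000125^(76/1000)·(1−e^(−0.04·88))/4.15 = 0.1949
IBU = (12.2/100)·65·0.1949·1000/23.1 = 66.8980
BU:GU = 66.8980/76

0.8802


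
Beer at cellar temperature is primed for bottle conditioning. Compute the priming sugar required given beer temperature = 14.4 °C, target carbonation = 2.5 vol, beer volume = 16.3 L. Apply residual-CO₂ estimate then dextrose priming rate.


residual = 14.695·(0.01821 + 0.09011·e^(−0.04·T));  sugar = (target − residual)·4.0·V
residual = 14.695·(0.01821 + 0.09011·e^(−0.04·14.4)) = 1.0120
sugar = (2.5 − 1.0120)·4.0·16.3

97.0198 g


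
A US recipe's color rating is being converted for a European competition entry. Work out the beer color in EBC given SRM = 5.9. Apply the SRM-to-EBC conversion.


EBC = SRM · 1.97
EBC = 5.9 · 1.97

11.6230 EBC


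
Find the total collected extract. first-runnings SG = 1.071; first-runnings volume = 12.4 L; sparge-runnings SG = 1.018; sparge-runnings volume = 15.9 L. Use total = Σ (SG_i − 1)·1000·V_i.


first = (1.071 − 1)·1000·12.4 = 880.4000
sparge = (1.018 − 1)·1000·15.9 = 286.2000
total = 880.4000 + 286.2000

1166.6000 gravity·L


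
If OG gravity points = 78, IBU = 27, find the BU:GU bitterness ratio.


BU:GU = IBU / OG_points
BU:GU = 27 / 78

0.3462


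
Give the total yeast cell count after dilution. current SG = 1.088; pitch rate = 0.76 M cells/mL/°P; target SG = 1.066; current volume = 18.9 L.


V_w = V·((SG_c−1)/(SG_t−1)−1);  °P = 259 − 259/SG_t;  cells = rate·(V+V_w)·°P
V_w = 18.9·((1.088−1)/(1.066−1)−1) = 6.3000
V_final = 18.9 + 6.3000 = 25.2000
°P = 259 − 259/1.066 = 16.0356
cells = 0.76·25.2000·16.0356

307.1147 billion cells


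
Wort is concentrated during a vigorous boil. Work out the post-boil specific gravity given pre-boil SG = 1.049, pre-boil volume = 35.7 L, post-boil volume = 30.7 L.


SG_post = 1 + (SG_pre − 1)·V_pre/V_post
pts_pre = (1.049 − 1)·1000 = 49.0000
pts_post = 49.0000·35.7/30.7 = 56.9805
SG_post = 1 + 56.9805/1000

1.0570


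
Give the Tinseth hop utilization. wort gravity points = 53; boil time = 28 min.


U = 1.65·0.000125^(GP/1000) · (1 − e^(−0.04·t))/4.15
bigness = 1.65·0.000125^(53/1000) = 1.0248
boil_factor = (1 − e^(−0.04·28))/4.15 = 0.1623
U = 1.0248 · 0.1623

0.1664


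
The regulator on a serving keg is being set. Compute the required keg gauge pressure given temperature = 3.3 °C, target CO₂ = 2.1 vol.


psi = vols/(0.01821 + 0.09011·e^(−0.04·T)) − 14.695
psi = 2.1/(0.01821 + 0.09011·e^(−0.04·3.3)) − 14.695

6.9150 psi


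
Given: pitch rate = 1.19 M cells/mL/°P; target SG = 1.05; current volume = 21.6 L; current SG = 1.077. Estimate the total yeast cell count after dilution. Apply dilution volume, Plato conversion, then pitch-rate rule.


V_w = V·((SG_c−1)/(SG_t−1)−1);  °P = 259 − 259/SG_t;  cells = rate·(V+V_w)·°P
V_w = 21.6·((1.077−1)/(1.05−1)−1) = 11.6640
V_final = 21.6 + 11.6640 = 33.2640
°P = 259 − 259/1.05 = 12.3333
cells = 1.19·33.2640·12.3333

488.2046 billion cells


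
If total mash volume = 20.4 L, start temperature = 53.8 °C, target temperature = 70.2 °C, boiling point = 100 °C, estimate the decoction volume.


V_dec = V_total·(T_target − T_start)/(T_boil − T_start)
V_dec = 20.4·(70.2 − 53.8)/(100 − 53.8)

7.2416 L


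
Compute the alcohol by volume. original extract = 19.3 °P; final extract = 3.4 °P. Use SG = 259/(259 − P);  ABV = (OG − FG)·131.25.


OG = 259/(259 − 19.3) = 1.0805
FG = 259/(259 − 3.4) = 1.0133
ABV = (1.0805 − 1.0133)·131.25

8.8220 % ABV


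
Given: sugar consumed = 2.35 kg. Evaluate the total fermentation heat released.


Q = m_sugar · 590 kJ/kg
Q = 2.35 · 590

1386.5000 kJ


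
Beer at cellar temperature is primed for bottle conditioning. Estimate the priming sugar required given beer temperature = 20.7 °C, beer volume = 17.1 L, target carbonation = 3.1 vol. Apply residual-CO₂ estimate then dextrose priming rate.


residual = 14.695·(0.01821 + 0.09011·e^(−0.04·T));  sugar = (target − residual)·4.0·V
residual = 14.695·(0.01821 + 0.09011·e^(−0.04·20.7)) = 0.8462
sugar = (3.1 − 0.8462)·4.0·17.1

154.1631 g


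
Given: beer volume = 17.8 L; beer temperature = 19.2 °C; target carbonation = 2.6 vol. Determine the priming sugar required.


residual = 14.695·(0.01821 + 0.09011·e^(−0.04·T));  sugar = (target − residual)·4.0·V
residual = 14.695·(0.01821 + 0.09011·e^(−0.04·19.2)) = 0.8819
sugar = (2.6 − 0.8819)·4.0·17.8

122.3266 g


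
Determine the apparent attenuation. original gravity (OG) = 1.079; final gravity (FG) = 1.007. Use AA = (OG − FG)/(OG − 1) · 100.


AA = (1.079 − 1.007)/(1.079 − 1) · 100

91.1392 %


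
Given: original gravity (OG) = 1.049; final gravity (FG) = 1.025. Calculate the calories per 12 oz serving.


ABW = (OG−FG)·131.25·0.79/FG;  °P = 259 − 259/SG (for OG→OE and FG→AE);  RE = 0.1808·OE + 0.8192·AE;  Cal = (6.9·ABW + 4·(RE−0.1))·FG·3.55
ABW = (1.049 − 1.025)·131.25·0.79/1.025 = 2.4278
OE = 259 − 259/1.049 = 12.0982 °P
AE = 259 − 259/1.025 = 6.3171 °P
RE = 0.1808·12.0982 + 0.8192·6.3171 = 7.3623 °P
Cal = (6.9·2.4278 + 4·(7.3623−0.1))·1.025·3.55

166.6586 kcal
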